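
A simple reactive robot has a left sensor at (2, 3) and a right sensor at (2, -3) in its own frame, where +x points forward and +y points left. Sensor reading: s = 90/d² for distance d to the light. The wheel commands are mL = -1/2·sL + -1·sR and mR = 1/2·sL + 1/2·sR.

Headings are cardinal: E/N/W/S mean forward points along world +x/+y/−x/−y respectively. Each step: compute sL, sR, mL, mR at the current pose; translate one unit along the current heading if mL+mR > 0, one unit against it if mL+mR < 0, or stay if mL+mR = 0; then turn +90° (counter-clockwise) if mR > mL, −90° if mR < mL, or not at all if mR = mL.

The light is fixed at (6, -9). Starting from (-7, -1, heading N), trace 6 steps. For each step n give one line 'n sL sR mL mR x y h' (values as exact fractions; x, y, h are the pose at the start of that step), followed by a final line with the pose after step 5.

n=0: pose=(-7,-1,N); sL=45/178, sR=9/20; mL=-513/890, mR=1251/3560; mL+mR=-9/40 → advance -1; mR−mL=3303/3560 → turn +1·90°
n=1: pose=(-7,-2,W); sL=90/241, sR=18/65; mL=-7263/15665, mR=5094/15665; mL+mR=-9/65 → advance -1; mR−mL=12357/15665 → turn +1·90°
n=2: pose=(-6,-2,S); sL=45/53, sR=9/25; mL=-2079/2650, mR=801/1325; mL+mR=-9/50 → advance -1; mR−mL=3681/2650 → turn +1·90°
n=3: pose=(-6,-1,E); sL=90/221, sR=18/25; mL=-5103/5525, mR=3114/5525; mL+mR=-9/25 → advance -1; mR−mL=8217/5525 → turn +1·90°
n=4: pose=(-7,-1,N); sL=45/178, sR=9/20; mL=-513/890, mR=1251/3560; mL+mR=-9/40 → advance -1; mR−mL=3303/3560 → turn +1·90°
n=5: pose=(-7,-2,W); sL=90/241, sR=18/65; mL=-7263/15665, mR=5094/15665; mL+mR=-9/65 → advance -1; mR−mL=12357/15665 → turn +1·90°

0 45/178 9/20 -513/890 1251/3560 -7 -1 N
1 90/241 18/65 -7263/15665 5094/15665 -7 -2 W
2 45/53 9/25 -2079/2650 801/1325 -6 -2 S
3 90/221 18/25 -5103/5525 3114/5525 -6 -1 E
4 45/178 9/20 -513/890 1251/3560 -7 -1 N
5 90/241 18/65 -7263/15665 5094/15665 -7 -2 W
final -6 -2 S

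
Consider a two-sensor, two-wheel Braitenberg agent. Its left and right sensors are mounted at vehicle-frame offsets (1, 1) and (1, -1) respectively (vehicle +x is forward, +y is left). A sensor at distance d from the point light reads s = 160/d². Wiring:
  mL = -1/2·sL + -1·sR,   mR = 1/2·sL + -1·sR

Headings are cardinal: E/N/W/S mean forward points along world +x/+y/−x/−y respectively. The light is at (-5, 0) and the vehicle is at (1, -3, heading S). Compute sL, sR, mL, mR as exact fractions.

32/13 160/41 -2736/533 -1424/533

left sensor world pos  = (2, -4); dL² = 65
right sensor world pos = (0, -4); dR² = 41
sL = 160/65 = 32/13
sR = 160/41 = 160/41
mL = -1/2·sL + -1·sR = -2736/533
mR = 1/2·sL + -1·sR = -1424/533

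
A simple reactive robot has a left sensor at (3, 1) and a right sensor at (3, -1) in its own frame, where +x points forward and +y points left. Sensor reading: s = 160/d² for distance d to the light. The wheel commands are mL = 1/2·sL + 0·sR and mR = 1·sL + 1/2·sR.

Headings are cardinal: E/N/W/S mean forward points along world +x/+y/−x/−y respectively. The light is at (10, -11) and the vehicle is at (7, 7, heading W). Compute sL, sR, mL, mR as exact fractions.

32/65 160/397 16/65 17904/25805

left sensor world pos  = (4, 6); dL² = 325
right sensor world pos = (4, 8); dR² = 397
sL = 160/325 = 32/65
sR = 160/397 = 160/397
mL = 1/2·sL + 0·sR = 16/65
mR = 1·sL + 1/2·sR = 17904/25805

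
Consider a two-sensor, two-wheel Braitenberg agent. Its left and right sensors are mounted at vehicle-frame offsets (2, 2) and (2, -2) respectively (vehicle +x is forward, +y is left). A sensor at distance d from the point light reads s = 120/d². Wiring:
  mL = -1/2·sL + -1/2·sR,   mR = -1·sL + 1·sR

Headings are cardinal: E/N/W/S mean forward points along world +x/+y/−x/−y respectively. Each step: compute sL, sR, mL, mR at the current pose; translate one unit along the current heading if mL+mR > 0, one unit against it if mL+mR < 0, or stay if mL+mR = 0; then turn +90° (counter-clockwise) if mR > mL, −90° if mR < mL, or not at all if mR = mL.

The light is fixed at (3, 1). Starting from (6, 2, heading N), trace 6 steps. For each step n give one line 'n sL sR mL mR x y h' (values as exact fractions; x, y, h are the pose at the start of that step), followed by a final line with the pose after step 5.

n=0: pose=(6,2,N); sL=12, sR=60/17; mL=-132/17, mR=-144/17; mL+mR=-276/17 → advance -1; mR−mL=-12/17 → turn -1·90°
n=1: pose=(6,1,E); sL=120/29, sR=120/29; mL=-120/29, mR=0; mL+mR=-120/29 → advance -1; mR−mL=120/29 → turn +1·90°
n=2: pose=(5,1,N); sL=30, sR=6; mL=-18, mR=-24; mL+mR=-42 → advance -1; mR−mL=-6 → turn -1·90°
n=3: pose=(5,0,E); sL=120/17, sR=24/5; mL=-504/85, mR=-192/85; mL+mR=-696/85 → advance -1; mR−mL=312/85 → turn +1·90°
n=4: pose=(4,0,N); sL=60, sR=12; mL=-36, mR=-48; mL+mR=-84 → advance -1; mR−mL=-12 → turn -1·90°
n=5: pose=(4,-1,E); sL=40/3, sR=24/5; mL=-136/15, mR=-128/15; mL+mR=-88/5 → advance -1; mR−mL=8/15 → turn +1·90°

0 12 60/17 -132/17 -144/17 6 2 N
1 120/29 120/29 -120/29 0 6 1 E
2 30 6 -18 -24 5 1 N
3 120/17 24/5 -504/85 -192/85 5 0 E
4 60 12 -36 -48 4 0 N
5 40/3 24/5 -136/15 -128/15 4 -1 E
final 3 -1 N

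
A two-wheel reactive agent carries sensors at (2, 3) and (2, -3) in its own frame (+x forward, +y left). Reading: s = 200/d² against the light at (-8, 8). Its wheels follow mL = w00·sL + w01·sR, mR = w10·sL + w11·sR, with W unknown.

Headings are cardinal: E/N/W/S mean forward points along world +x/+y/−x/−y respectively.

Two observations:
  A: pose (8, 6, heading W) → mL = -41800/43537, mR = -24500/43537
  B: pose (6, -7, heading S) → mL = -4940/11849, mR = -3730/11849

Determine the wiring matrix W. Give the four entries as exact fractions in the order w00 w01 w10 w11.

-1/2 -1/2 1/2 -1

obs A: pose=(8,6,W) → sL=200/221, sR=200/197, mL=-41800/43537, mR=-24500/43537
obs B: pose=(6,-7,S) → sL=100/289, sR=20/41, mL=-4940/11849, mR=-3730/11849
sensor matrix S = [[200/221, 200/197], [100/289, 20/41]]; det S = 2736000/30345289
solve [mL_A; mL_B] = S·[w00; w01] and [mR_A; mR_B] = S·[w10; w11]:
  w00 = -1/2, w01 = -1/2, w10 = 1/2, w11 = -1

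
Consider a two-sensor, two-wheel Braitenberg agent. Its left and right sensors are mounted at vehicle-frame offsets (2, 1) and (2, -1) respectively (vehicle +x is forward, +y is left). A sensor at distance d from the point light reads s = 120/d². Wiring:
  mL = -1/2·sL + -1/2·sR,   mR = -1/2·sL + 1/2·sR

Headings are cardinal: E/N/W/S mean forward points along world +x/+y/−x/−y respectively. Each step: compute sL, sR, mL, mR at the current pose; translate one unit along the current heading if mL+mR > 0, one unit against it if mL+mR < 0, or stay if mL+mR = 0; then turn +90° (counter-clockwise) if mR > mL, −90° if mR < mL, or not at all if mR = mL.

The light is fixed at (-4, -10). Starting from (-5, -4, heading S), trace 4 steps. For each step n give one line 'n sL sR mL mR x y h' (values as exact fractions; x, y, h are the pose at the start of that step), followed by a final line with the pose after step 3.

0 15/2 6 -27/4 -3/4 -5 -4 S
1 24/13 120/37 -1224/481 336/481 -5 -3 E
2 4/3 60/41 -172/123 8/123 -6 -3 N
3 120/41 24/13 -1272/533 -288/533 -6 -4 W
final -5 -4 S

n=0: pose=(-5,-4,S); sL=15/2, sR=6; mL=-27/4, mR=-3/4; mL+mR=-15/2 → advance -1; mR−mL=6 → turn +1·90°
n=1: pose=(-5,-3,E); sL=24/13, sR=120/37; mL=-1224/481, mR=336/481; mL+mR=-24/13 → advance -1; mR−mL=120/37 → turn +1·90°
n=2: pose=(-6,-3,N); sL=4/3, sR=60/41; mL=-172/123, mR=8/123; mL+mR=-4/3 → advance -1; mR−mL=60/41 → turn +1·90°
n=3: pose=(-6,-4,W); sL=120/41, sR=24/13; mL=-1272/533, mR=-288/533; mL+mR=-120/41 → advance -1; mR−mL=24/13 → turn +1·90°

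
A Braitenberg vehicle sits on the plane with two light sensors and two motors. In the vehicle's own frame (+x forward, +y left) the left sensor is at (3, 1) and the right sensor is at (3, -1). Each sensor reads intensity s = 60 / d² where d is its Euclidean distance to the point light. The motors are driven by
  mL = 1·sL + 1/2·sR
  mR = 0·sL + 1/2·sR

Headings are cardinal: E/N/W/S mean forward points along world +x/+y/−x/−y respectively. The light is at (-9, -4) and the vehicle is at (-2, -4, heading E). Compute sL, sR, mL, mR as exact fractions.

60/101 60/101 90/101 30/101

left sensor world pos  = (1, -3); dL² = 101
right sensor world pos = (1, -5); dR² = 101
sL = 60/101 = 60/101
sR = 60/101 = 60/101
mL = 1·sL + 1/2·sR = 90/101
mR = 0·sL + 1/2·sR = 30/101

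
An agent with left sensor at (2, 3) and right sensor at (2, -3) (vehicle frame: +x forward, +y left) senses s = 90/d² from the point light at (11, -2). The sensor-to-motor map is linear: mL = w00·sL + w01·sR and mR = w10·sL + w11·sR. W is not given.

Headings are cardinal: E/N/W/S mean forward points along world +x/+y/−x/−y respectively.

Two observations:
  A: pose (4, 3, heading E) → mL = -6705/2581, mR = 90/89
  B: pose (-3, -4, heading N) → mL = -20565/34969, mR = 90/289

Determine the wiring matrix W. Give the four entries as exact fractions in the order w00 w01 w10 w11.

obs A: pose=(4,3,E) → sL=90/89, sR=90/29, mL=-6705/2581, mR=90/89
obs B: pose=(-3,-4,N) → sL=90/289, sR=90/121, mL=-20565/34969, mR=90/289
sensor matrix S = [[90/89, 90/29], [90/289, 90/121]]; det S = -19342800/90254989
solve [mL_A; mL_B] = S·[w00; w01] and [mR_A; mR_B] = S·[w10; w11]:
  w00 = 1/2, w01 = -1, w10 = 1, w11 = 0

1/2 -1 1 0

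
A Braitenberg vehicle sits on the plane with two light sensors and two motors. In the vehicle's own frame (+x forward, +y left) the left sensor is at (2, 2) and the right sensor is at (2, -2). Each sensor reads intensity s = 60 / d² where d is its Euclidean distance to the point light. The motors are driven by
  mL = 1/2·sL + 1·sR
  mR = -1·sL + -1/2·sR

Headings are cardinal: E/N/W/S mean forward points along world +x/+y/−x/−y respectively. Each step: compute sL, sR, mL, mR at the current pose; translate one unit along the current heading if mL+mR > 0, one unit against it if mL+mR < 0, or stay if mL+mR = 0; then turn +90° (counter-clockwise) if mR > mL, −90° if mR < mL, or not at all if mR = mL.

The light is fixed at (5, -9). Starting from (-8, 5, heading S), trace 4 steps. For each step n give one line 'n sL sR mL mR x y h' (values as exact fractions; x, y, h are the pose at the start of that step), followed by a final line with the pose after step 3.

0 12/53 20/123 1798/6519 -2006/6519 -8 5 S
1 30/197 30/257 9765/50629 -10665/50629 -8 6 W
2 12/97 60/389 8154/37733 -7578/37733 -7 6 N
3 15/106 15/74 2145/7844 -1905/7844 -7 7 E
final -6 7 S

n=0: pose=(-8,5,S); sL=12/53, sR=20/123; mL=1798/6519, mR=-2006/6519; mL+mR=-208/6519 → advance -1; mR−mL=-1268/2173 → turn -1·90°
n=1: pose=(-8,6,W); sL=30/197, sR=30/257; mL=9765/50629, mR=-10665/50629; mL+mR=-900/50629 → advance -1; mR−mL=-20430/50629 → turn -1·90°
n=2: pose=(-7,6,N); sL=12/97, sR=60/389; mL=8154/37733, mR=-7578/37733; mL+mR=576/37733 → advance +1; mR−mL=-15732/37733 → turn -1·90°
n=3: pose=(-7,7,E); sL=15/106, sR=15/74; mL=2145/7844, mR=-1905/7844; mL+mR=60/1961 → advance +1; mR−mL=-2025/3922 → turn -1·90°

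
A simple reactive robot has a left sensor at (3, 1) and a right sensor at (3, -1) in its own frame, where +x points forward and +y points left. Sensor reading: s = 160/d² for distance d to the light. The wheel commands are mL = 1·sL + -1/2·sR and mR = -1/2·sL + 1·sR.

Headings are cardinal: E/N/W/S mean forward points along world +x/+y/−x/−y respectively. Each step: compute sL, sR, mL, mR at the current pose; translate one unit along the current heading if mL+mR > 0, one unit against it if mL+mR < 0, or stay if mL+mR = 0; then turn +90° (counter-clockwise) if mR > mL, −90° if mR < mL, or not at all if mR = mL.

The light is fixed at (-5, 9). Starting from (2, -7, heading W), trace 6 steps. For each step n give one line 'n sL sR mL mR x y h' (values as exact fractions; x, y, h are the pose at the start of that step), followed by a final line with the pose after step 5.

n=0: pose=(2,-7,W); sL=32/61, sR=160/241; mL=2832/14701, mR=5904/14701; mL+mR=8736/14701 → advance +1; mR−mL=3072/14701 → turn +1·90°
n=1: pose=(1,-7,S); sL=16/41, sR=80/193; mL=1448/7913, mR=1736/7913; mL+mR=3184/7913 → advance +1; mR−mL=288/7913 → turn +1·90°
n=2: pose=(1,-8,E); sL=160/337, sR=32/81; mL=7568/27297, mR=4304/27297; mL+mR=11872/27297 → advance +1; mR−mL=-1088/9099 → turn -1·90°
n=3: pose=(2,-8,S); sL=10/29, sR=40/109; mL=510/3161, mR=615/3161; mL+mR=1125/3161 → advance +1; mR−mL=105/3161 → turn +1·90°
n=4: pose=(2,-9,E); sL=160/389, sR=160/461; mL=42640/179329, mR=25360/179329; mL+mR=68000/179329 → advance +1; mR−mL=-17280/179329 → turn -1·90°
n=5: pose=(3,-9,S); sL=80/261, sR=16/49; mL=1832/12789, mR=2216/12789; mL+mR=4048/12789 → advance +1; mR−mL=128/4263 → turn +1·90°

0 32/61 160/241 2832/14701 5904/14701 2 -7 W
1 16/41 80/193 1448/7913 1736/7913 1 -7 S
2 160/337 32/81 7568/27297 4304/27297 1 -8 E
3 10/29 40/109 510/3161 615/3161 2 -8 S
4 160/389 160/461 42640/179329 25360/179329 2 -9 E
5 80/261 16/49 1832/12789 2216/12789 3 -9 S
final 3 -10 E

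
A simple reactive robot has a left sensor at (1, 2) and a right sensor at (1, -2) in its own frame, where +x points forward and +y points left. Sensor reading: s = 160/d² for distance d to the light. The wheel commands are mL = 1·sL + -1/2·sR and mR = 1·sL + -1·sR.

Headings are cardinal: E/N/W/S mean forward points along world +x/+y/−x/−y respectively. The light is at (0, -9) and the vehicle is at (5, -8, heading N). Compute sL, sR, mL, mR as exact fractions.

left sensor world pos  = (3, -7); dL² = 13
right sensor world pos = (7, -7); dR² = 53
sL = 160/13 = 160/13
sR = 160/53 = 160/53
mL = 1·sL + -1/2·sR = 7440/689
mR = 1·sL + -1·sR = 6400/689

160/13 160/53 7440/689 6400/689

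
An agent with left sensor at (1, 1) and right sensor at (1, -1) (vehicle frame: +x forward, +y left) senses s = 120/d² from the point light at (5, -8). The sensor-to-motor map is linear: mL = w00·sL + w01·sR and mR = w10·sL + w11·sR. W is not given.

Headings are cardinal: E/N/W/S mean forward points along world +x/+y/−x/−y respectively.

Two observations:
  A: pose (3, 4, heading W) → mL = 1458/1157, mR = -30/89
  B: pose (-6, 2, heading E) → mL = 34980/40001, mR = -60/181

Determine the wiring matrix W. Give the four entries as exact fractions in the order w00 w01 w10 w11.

1 1/2 0 -1/2

obs A: pose=(3,4,W) → sL=12/13, sR=60/89, mL=1458/1157, mR=-30/89
obs B: pose=(-6,2,E) → sL=120/221, sR=120/181, mL=34980/40001, mR=-60/181
sensor matrix S = [[12/13, 60/89], [120/221, 120/181]]; det S = 875520/3560089
solve [mL_A; mL_B] = S·[w00; w01] and [mR_A; mR_B] = S·[w10; w11]:
  w00 = 1, w01 = 1/2, w10 = 0, w11 = -1/2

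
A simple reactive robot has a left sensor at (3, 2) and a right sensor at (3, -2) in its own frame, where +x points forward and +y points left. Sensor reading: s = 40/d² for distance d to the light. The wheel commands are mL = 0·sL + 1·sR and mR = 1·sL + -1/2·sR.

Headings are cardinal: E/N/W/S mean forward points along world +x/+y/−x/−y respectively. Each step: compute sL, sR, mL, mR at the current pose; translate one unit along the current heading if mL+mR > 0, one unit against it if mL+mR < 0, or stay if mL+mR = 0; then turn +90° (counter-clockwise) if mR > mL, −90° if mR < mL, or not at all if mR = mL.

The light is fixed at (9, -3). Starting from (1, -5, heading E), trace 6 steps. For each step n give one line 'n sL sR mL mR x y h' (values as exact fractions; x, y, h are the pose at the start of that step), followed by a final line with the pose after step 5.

n=0: pose=(1,-5,E); sL=8/5, sR=40/41; mL=40/41, mR=228/205; mL+mR=428/205 → advance +1; mR−mL=28/205 → turn +1·90°
n=1: pose=(2,-5,N); sL=20/41, sR=20/13; mL=20/13, mR=-150/533; mL+mR=670/533 → advance +1; mR−mL=-970/533 → turn -1·90°
n=2: pose=(2,-4,E); sL=40/17, sR=8/5; mL=8/5, mR=132/85; mL+mR=268/85 → advance +1; mR−mL=-4/85 → turn -1·90°
n=3: pose=(3,-4,S); sL=5/4, sR=1/2; mL=1/2, mR=1; mL+mR=3/2 → advance +1; mR−mL=1/2 → turn +1·90°
n=4: pose=(3,-5,E); sL=40/9, sR=8/5; mL=8/5, mR=164/45; mL+mR=236/45 → advance +1; mR−mL=92/45 → turn +1·90°
n=5: pose=(4,-5,N); sL=4/5, sR=4; mL=4, mR=-6/5; mL+mR=14/5 → advance +1; mR−mL=-26/5 → turn -1·90°

0 8/5 40/41 40/41 228/205 1 -5 E
1 20/41 20/13 20/13 -150/533 2 -5 N
2 40/17 8/5 8/5 132/85 2 -4 E
3 5/4 1/2 1/2 1 3 -4 S
4 40/9 8/5 8/5 164/45 3 -5 E
5 4/5 4 4 -6/5 4 -5 N
final 4 -4 E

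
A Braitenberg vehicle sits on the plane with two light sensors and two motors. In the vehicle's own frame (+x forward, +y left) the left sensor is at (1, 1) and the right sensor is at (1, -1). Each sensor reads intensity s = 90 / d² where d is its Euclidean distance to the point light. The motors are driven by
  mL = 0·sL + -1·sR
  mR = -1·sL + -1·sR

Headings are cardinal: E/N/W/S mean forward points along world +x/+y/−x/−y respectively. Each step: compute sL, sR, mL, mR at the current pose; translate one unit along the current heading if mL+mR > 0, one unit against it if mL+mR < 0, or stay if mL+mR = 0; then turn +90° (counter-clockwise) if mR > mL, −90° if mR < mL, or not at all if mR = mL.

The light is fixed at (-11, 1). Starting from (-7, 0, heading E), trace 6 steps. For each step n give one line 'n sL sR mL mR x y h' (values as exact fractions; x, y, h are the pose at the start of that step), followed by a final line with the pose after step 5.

n=0: pose=(-7,0,E); sL=18/5, sR=90/29; mL=-90/29, mR=-972/145; mL+mR=-1422/145 → advance -1; mR−mL=-18/5 → turn -1·90°
n=1: pose=(-8,0,S); sL=9/2, sR=45/4; mL=-45/4, mR=-63/4; mL+mR=-27 → advance -1; mR−mL=-9/2 → turn -1·90°
n=2: pose=(-8,1,W); sL=18, sR=18; mL=-18, mR=-36; mL+mR=-54 → advance -1; mR−mL=-18 → turn -1·90°
n=3: pose=(-7,1,N); sL=9, sR=45/13; mL=-45/13, mR=-162/13; mL+mR=-207/13 → advance -1; mR−mL=-9 → turn -1·90°
n=4: pose=(-7,0,E); sL=18/5, sR=90/29; mL=-90/29, mR=-972/145; mL+mR=-1422/145 → advance -1; mR−mL=-18/5 → turn -1·90°
n=5: pose=(-8,0,S); sL=9/2, sR=45/4; mL=-45/4, mR=-63/4; mL+mR=-27 → advance -1; mR−mL=-9/2 → turn -1·90°

0 18/5 90/29 -90/29 -972/145 -7 0 E
1 9/2 45/4 -45/4 -63/4 -8 0 S
2 18 18 -18 -36 -8 1 W
3 9 45/13 -45/13 -162/13 -7 1 N
4 18/5 90/29 -90/29 -972/145 -7 0 E
5 9/2 45/4 -45/4 -63/4 -8 0 S
final -8 1 W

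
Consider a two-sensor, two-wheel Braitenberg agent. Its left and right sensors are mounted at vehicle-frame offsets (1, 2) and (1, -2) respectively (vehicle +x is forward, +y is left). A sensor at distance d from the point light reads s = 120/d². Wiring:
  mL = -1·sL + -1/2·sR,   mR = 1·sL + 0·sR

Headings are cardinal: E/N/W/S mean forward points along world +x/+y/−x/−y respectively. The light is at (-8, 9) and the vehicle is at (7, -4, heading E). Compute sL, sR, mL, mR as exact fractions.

left sensor world pos  = (8, -2); dL² = 377
right sensor world pos = (8, -6); dR² = 481
sL = 120/377 = 120/377
sR = 120/481 = 120/481
mL = -1·sL + -1/2·sR = -6180/13949
mR = 1·sL + 0·sR = 120/377

120/377 120/481 -6180/13949 120/377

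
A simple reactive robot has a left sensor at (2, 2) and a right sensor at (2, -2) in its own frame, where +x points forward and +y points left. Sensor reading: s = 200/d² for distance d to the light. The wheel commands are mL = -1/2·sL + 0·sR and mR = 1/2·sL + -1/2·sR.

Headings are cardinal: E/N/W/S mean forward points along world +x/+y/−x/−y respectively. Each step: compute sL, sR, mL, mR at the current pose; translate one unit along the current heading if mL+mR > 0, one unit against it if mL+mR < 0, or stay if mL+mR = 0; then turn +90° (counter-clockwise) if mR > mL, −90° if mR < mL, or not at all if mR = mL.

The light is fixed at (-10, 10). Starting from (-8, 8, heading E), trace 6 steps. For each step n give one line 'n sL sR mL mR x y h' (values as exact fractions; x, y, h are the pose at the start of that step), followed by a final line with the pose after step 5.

0 25/2 25/4 -25/4 25/8 -8 8 E
1 200 200/9 -100 800/9 -9 8 N
2 100/13 100 -50/13 -600/13 -9 7 W
3 200 200/17 -100 1600/17 -8 7 N
4 50/9 50 -25/9 -200/9 -8 6 W
5 40 200/29 -20 480/29 -7 6 N
final -7 5 W

n=0: pose=(-8,8,E); sL=25/2, sR=25/4; mL=-25/4, mR=25/8; mL+mR=-25/8 → advance -1; mR−mL=75/8 → turn +1·90°
n=1: pose=(-9,8,N); sL=200, sR=200/9; mL=-100, mR=800/9; mL+mR=-100/9 → advance -1; mR−mL=1700/9 → turn +1·90°
n=2: pose=(-9,7,W); sL=100/13, sR=100; mL=-50/13, mR=-600/13; mL+mR=-50 → advance -1; mR−mL=-550/13 → turn -1·90°
n=3: pose=(-8,7,N); sL=200, sR=200/17; mL=-100, mR=1600/17; mL+mR=-100/17 → advance -1; mR−mL=3300/17 → turn +1·90°
n=4: pose=(-8,6,W); sL=50/9, sR=50; mL=-25/9, mR=-200/9; mL+mR=-25 → advance -1; mR−mL=-175/9 → turn -1·90°
n=5: pose=(-7,6,N); sL=40, sR=200/29; mL=-20, mR=480/29; mL+mR=-100/29 → advance -1; mR−mL=1060/29 → turn +1·90°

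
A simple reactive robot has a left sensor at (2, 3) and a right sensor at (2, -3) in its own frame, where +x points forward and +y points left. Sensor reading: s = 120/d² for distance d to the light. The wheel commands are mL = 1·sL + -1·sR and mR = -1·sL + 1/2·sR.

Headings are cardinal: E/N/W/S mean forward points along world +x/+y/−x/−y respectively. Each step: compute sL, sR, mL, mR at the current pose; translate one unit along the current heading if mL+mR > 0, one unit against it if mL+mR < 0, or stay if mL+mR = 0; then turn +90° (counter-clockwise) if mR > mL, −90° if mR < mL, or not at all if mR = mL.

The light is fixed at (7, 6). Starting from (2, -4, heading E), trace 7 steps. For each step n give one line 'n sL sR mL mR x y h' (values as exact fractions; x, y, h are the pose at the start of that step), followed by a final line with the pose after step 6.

0 60/29 60/89 3600/2581 -4470/2581 2 -4 E
1 40/51 8/15 64/255 -44/85 1 -4 S
2 15/26 6/5 -81/130 3/130 1 -3 W
3 24/25 24/37 288/925 -588/925 2 -3 S
4 12/17 60/37 -576/629 66/629 2 -2 W
5 120/101 120/149 5760/15049 -11820/15049 3 -2 S
6 15/17 30/13 -315/221 60/221 3 -1 W
final 4 -1 S

n=0: pose=(2,-4,E); sL=60/29, sR=60/89; mL=3600/2581, mR=-4470/2581; mL+mR=-30/89 → advance -1; mR−mL=-8070/2581 → turn -1·90°
n=1: pose=(1,-4,S); sL=40/51, sR=8/15; mL=64/255, mR=-44/85; mL+mR=-4/15 → advance -1; mR−mL=-196/255 → turn -1·90°
n=2: pose=(1,-3,W); sL=15/26, sR=6/5; mL=-81/130, mR=3/130; mL+mR=-3/5 → advance -1; mR−mL=42/65 → turn +1·90°
n=3: pose=(2,-3,S); sL=24/25, sR=24/37; mL=288/925, mR=-588/925; mL+mR=-12/37 → advance -1; mR−mL=-876/925 → turn -1·90°
n=4: pose=(2,-2,W); sL=12/17, sR=60/37; mL=-576/629, mR=66/629; mL+mR=-30/37 → advance -1; mR−mL=642/629 → turn +1·90°
n=5: pose=(3,-2,S); sL=120/101, sR=120/149; mL=5760/15049, mR=-11820/15049; mL+mR=-60/149 → advance -1; mR−mL=-17580/15049 → turn -1·90°
n=6: pose=(3,-1,W); sL=15/17, sR=30/13; mL=-315/221, mR=60/221; mL+mR=-15/13 → advance -1; mR−mL=375/221 → turn +1·90°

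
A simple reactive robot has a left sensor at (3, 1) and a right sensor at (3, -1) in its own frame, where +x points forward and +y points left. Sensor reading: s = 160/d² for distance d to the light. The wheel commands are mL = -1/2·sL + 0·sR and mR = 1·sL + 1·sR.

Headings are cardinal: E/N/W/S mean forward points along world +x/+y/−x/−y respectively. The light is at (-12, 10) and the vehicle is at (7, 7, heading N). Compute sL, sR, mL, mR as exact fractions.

40/81 2/5 -20/81 362/405

left sensor world pos  = (6, 10); dL² = 324
right sensor world pos = (8, 10); dR² = 400
sL = 160/324 = 40/81
sR = 160/400 = 2/5
mL = -1/2·sL + 0·sR = -20/81
mR = 1·sL + 1·sR = 362/405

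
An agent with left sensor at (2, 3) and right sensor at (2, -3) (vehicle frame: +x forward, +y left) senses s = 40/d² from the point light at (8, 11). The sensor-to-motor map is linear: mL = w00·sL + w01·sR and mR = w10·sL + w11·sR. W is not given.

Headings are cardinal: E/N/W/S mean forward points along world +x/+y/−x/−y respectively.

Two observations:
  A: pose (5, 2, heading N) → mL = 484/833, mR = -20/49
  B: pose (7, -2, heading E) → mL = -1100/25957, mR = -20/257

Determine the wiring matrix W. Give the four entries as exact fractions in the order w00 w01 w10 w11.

-1/2 1 0 -1/2

obs A: pose=(5,2,N) → sL=8/17, sR=40/49, mL=484/833, mR=-20/49
obs B: pose=(7,-2,E) → sL=40/101, sR=40/257, mL=-1100/25957, mR=-20/257
sensor matrix S = [[8/17, 40/49], [40/101, 40/257]]; det S = -5406720/21622181
solve [mL_A; mL_B] = S·[w00; w01] and [mR_A; mR_B] = S·[w10; w11]:
  w00 = -1/2, w01 = 1, w10 = 0, w11 = -1/2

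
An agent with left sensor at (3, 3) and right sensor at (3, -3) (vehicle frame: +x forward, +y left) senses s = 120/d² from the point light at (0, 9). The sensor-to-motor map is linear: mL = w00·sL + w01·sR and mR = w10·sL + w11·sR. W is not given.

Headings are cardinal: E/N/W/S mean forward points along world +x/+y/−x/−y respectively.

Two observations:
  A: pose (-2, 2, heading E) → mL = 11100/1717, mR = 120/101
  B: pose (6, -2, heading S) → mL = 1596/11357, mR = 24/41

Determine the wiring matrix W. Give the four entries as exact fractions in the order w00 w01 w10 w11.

obs A: pose=(-2,2,E) → sL=120/17, sR=120/101, mL=11100/1717, mR=120/101
obs B: pose=(6,-2,S) → sL=120/277, sR=24/41, mL=1596/11357, mR=24/41
sensor matrix S = [[120/17, 120/101], [120/277, 24/41]]; det S = 70536960/19499969
solve [mL_A; mL_B] = S·[w00; w01] and [mR_A; mR_B] = S·[w10; w11]:
  w00 = 1, w01 = -1/2, w10 = 0, w11 = 1

1 -1/2 0 1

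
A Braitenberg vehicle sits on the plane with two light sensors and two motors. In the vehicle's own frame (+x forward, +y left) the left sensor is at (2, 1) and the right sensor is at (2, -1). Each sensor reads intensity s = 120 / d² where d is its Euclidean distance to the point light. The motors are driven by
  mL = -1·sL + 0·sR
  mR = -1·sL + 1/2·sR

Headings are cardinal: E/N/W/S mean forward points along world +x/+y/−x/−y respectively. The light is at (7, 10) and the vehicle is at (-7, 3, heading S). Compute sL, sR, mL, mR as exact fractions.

12/25 20/51 -12/25 -362/1275

left sensor world pos  = (-6, 1); dL² = 250
right sensor world pos = (-8, 1); dR² = 306
sL = 120/250 = 12/25
sR = 120/306 = 20/51
mL = -1·sL + 0·sR = -12/25
mR = -1·sL + 1/2·sR = -362/1275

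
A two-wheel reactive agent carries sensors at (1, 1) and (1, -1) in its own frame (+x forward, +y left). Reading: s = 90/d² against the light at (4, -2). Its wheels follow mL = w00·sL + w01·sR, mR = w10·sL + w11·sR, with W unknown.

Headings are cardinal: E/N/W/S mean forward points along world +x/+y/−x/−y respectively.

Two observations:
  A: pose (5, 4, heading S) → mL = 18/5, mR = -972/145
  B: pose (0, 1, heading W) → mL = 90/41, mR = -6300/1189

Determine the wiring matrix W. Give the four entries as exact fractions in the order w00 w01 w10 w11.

obs A: pose=(5,4,S) → sL=90/29, sR=18/5, mL=18/5, mR=-972/145
obs B: pose=(0,1,W) → sL=90/29, sR=90/41, mL=90/41, mR=-6300/1189
sensor matrix S = [[90/29, 18/5], [90/29, 90/41]]; det S = -5184/1189
solve [mL_A; mL_B] = S·[w00; w01] and [mR_A; mR_B] = S·[w10; w11]:
  w00 = 0, w01 = 1, w10 = -1, w11 = -1

0 1 -1 -1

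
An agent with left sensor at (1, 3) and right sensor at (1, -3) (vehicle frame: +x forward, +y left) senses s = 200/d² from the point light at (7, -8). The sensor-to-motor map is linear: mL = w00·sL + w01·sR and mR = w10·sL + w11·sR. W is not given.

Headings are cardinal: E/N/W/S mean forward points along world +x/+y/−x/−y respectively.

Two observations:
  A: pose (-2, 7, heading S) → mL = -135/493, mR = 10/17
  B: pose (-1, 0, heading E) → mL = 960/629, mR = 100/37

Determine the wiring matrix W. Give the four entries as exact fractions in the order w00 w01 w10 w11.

obs A: pose=(-2,7,S) → sL=25/29, sR=10/17, mL=-135/493, mR=10/17
obs B: pose=(-1,0,E) → sL=20/17, sR=100/37, mL=960/629, mR=100/37
sensor matrix S = [[25/29, 10/17], [20/17, 100/37]]; det S = 507900/310097
solve [mL_A; mL_B] = S·[w00; w01] and [mR_A; mR_B] = S·[w10; w11]:
  w00 = -1, w01 = 1, w10 = 0, w11 = 1

-1 1 0 1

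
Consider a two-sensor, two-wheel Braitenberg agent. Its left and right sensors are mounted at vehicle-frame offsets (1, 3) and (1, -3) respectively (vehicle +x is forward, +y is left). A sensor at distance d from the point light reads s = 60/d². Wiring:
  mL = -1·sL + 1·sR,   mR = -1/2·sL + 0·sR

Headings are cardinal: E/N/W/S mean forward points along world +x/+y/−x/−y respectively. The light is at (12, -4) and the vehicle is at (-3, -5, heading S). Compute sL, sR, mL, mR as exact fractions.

15/37 15/82 -675/3034 -15/74

left sensor world pos  = (0, -6); dL² = 148
right sensor world pos = (-6, -6); dR² = 328
sL = 60/148 = 15/37
sR = 60/328 = 15/82
mL = -1·sL + 1·sR = -675/3034
mR = -1/2·sL + 0·sR = -15/74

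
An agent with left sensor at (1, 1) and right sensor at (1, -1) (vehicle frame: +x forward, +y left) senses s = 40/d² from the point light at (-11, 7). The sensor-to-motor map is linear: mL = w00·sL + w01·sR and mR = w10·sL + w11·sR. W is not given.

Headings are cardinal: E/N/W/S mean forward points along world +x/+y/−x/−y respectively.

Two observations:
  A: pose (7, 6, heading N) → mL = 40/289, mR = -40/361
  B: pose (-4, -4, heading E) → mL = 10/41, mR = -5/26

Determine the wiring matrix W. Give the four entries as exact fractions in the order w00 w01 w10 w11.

1 0 0 -1

obs A: pose=(7,6,N) → sL=40/289, sR=40/361, mL=40/289, mR=-40/361
obs B: pose=(-4,-4,E) → sL=10/41, sR=5/26, mL=10/41, mR=-5/26
sensor matrix S = [[40/289, 40/361], [10/41, 5/26]]; det S = -22700/55607357
solve [mL_A; mL_B] = S·[w00; w01] and [mR_A; mR_B] = S·[w10; w11]:
  w00 = 1, w01 = 0, w10 = 0, w11 = -1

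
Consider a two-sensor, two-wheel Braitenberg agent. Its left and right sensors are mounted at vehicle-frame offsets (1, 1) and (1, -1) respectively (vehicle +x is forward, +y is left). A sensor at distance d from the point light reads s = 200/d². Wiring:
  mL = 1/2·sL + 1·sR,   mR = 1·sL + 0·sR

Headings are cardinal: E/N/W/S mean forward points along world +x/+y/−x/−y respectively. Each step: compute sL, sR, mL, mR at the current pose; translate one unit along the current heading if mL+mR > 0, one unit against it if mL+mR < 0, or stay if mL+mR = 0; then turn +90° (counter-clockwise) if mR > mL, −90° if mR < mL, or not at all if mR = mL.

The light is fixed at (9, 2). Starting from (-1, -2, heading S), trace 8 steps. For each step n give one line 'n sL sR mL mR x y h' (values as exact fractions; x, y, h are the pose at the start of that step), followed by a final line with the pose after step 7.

0 100/53 100/73 8950/3869 100/53 -1 -2 S
1 200/157 200/137 45100/21509 200/157 -1 -3 W
2 5/4 50/29 545/232 5/4 -2 -3 N
3 200/109 8/5 1372/545 200/109 -2 -2 E
4 100/53 100/73 8950/3869 100/53 -1 -2 S
5 200/157 200/137 45100/21509 200/157 -1 -3 W
6 5/4 50/29 545/232 5/4 -2 -3 N
7 200/109 8/5 1372/545 200/109 -2 -2 E
final -1 -2 S

n=0: pose=(-1,-2,S); sL=100/53, sR=100/73; mL=8950/3869, mR=100/53; mL+mR=16250/3869 → advance +1; mR−mL=-1650/3869 → turn -1·90°
n=1: pose=(-1,-3,W); sL=200/157, sR=200/137; mL=45100/21509, mR=200/157; mL+mR=72500/21509 → advance +1; mR−mL=-17700/21509 → turn -1·90°
n=2: pose=(-2,-3,N); sL=5/4, sR=50/29; mL=545/232, mR=5/4; mL+mR=835/232 → advance +1; mR−mL=-255/232 → turn -1·90°
n=3: pose=(-2,-2,E); sL=200/109, sR=8/5; mL=1372/545, mR=200/109; mL+mR=2372/545 → advance +1; mR−mL=-372/545 → turn -1·90°
n=4: pose=(-1,-2,S); sL=100/53, sR=100/73; mL=8950/3869, mR=100/53; mL+mR=16250/3869 → advance +1; mR−mL=-1650/3869 → turn -1·90°
n=5: pose=(-1,-3,W); sL=200/157, sR=200/137; mL=45100/21509, mR=200/157; mL+mR=72500/21509 → advance +1; mR−mL=-17700/21509 → turn -1·90°
n=6: pose=(-2,-3,N); sL=5/4, sR=50/29; mL=545/232, mR=5/4; mL+mR=835/232 → advance +1; mR−mL=-255/232 → turn -1·90°
n=7: pose=(-2,-2,E); sL=200/109, sR=8/5; mL=1372/545, mR=200/109; mL+mR=2372/545 → advance +1; mR−mL=-372/545 → turn -1·90°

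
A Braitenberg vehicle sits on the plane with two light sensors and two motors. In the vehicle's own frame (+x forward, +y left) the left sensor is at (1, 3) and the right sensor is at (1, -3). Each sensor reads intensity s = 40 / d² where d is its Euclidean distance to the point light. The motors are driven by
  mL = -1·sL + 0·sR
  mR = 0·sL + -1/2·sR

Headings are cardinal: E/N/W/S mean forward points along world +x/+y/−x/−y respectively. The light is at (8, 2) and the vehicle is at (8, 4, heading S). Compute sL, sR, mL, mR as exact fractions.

left sensor world pos  = (11, 3); dL² = 10
right sensor world pos = (5, 3); dR² = 10
sL = 40/10 = 4
sR = 40/10 = 4
mL = -1·sL + 0·sR = -4
mR = 0·sL + -1/2·sR = -2

4 4 -4 -2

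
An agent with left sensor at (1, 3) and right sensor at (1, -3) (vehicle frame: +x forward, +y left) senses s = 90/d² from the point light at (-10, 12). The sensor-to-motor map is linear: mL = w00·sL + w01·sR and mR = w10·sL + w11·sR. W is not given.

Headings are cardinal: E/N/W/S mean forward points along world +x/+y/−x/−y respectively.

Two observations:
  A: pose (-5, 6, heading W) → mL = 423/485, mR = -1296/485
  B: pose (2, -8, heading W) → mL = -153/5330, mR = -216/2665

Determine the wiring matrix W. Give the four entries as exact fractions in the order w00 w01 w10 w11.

obs A: pose=(-5,6,W) → sL=90/97, sR=18/5, mL=423/485, mR=-1296/485
obs B: pose=(2,-8,W) → sL=9/65, sR=9/41, mL=-153/5330, mR=-216/2665
sensor matrix S = [[90/97, 18/5], [9/65, 9/41]]; det S = -381024/1292525
solve [mL_A; mL_B] = S·[w00; w01] and [mR_A; mR_B] = S·[w10; w11]:
  w00 = -1, w01 = 1/2, w10 = 1, w11 = -1

-1 1/2 1 -1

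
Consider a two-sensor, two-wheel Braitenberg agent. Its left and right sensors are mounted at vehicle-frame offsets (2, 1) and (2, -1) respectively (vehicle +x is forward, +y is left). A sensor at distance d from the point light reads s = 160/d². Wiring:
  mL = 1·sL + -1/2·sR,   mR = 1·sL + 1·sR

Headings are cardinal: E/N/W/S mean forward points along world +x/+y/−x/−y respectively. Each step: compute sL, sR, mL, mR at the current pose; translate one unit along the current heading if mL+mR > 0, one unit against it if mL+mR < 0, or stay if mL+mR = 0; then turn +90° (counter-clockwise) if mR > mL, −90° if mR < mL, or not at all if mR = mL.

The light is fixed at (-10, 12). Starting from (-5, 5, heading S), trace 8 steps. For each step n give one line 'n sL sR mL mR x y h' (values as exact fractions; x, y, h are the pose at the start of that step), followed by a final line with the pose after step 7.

n=0: pose=(-5,5,S); sL=160/117, sR=160/97; mL=6160/11349, mR=34240/11349; mL+mR=40400/11349 → advance +1; mR−mL=240/97 → turn +1·90°
n=1: pose=(-5,4,E); sL=80/49, sR=16/13; mL=648/637, mR=1824/637; mL+mR=2472/637 → advance +1; mR−mL=24/13 → turn +1·90°
n=2: pose=(-4,4,N); sL=160/61, sR=32/17; mL=1744/1037, mR=4672/1037; mL+mR=6416/1037 → advance +1; mR−mL=48/17 → turn +1·90°
n=3: pose=(-4,5,W); sL=2, sR=40/13; mL=6/13, mR=66/13; mL+mR=72/13 → advance +1; mR−mL=60/13 → turn +1·90°
n=4: pose=(-5,5,S); sL=160/117, sR=160/97; mL=6160/11349, mR=34240/11349; mL+mR=40400/11349 → advance +1; mR−mL=240/97 → turn +1·90°
n=5: pose=(-5,4,E); sL=80/49, sR=16/13; mL=648/637, mR=1824/637; mL+mR=2472/637 → advance +1; mR−mL=24/13 → turn +1·90°
n=6: pose=(-4,4,N); sL=160/61, sR=32/17; mL=1744/1037, mR=4672/1037; mL+mR=6416/1037 → advance +1; mR−mL=48/17 → turn +1·90°
n=7: pose=(-4,5,W); sL=2, sR=40/13; mL=6/13, mR=66/13; mL+mR=72/13 → advance +1; mR−mL=60/13 → turn +1·90°

0 160/117 160/97 6160/11349 34240/11349 -5 5 S
1 80/49 16/13 648/637 1824/637 -5 4 E
2 160/61 32/17 1744/1037 4672/1037 -4 4 N
3 2 40/13 6/13 66/13 -4 5 W
4 160/117 160/97 6160/11349 34240/11349 -5 5 S
5 80/49 16/13 648/637 1824/637 -5 4 E
6 160/61 32/17 1744/1037 4672/1037 -4 4 N
7 2 40/13 6/13 66/13 -4 5 W
final -5 5 S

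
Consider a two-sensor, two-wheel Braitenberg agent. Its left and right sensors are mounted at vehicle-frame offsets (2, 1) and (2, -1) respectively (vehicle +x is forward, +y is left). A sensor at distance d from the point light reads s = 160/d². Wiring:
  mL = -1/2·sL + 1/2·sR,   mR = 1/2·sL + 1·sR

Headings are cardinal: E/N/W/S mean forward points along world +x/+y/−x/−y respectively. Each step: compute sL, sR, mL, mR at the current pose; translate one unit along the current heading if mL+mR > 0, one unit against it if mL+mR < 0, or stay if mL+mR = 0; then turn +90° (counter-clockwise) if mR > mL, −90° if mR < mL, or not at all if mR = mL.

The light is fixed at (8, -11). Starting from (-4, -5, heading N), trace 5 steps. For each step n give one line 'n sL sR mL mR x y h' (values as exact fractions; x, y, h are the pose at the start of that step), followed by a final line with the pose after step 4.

n=0: pose=(-4,-5,N); sL=160/233, sR=32/37; mL=768/8621, mR=10416/8621; mL+mR=48/37 → advance +1; mR−mL=9648/8621 → turn +1·90°
n=1: pose=(-4,-4,W); sL=20/29, sR=8/13; mL=-14/377, mR=362/377; mL+mR=12/13 → advance +1; mR−mL=376/377 → turn +1·90°
n=2: pose=(-5,-4,S); sL=160/169, sR=160/221; mL=-320/2873, mR=3440/2873; mL+mR=240/221 → advance +1; mR−mL=3760/2873 → turn +1·90°
n=3: pose=(-5,-5,E); sL=16/17, sR=80/73; mL=96/1241, mR=1944/1241; mL+mR=120/73 → advance +1; mR−mL=1848/1241 → turn +1·90°
n=4: pose=(-4,-5,N); sL=160/233, sR=32/37; mL=768/8621, mR=10416/8621; mL+mR=48/37 → advance +1; mR−mL=9648/8621 → turn +1·90°

0 160/233 32/37 768/8621 10416/8621 -4 -5 N
1 20/29 8/13 -14/377 362/377 -4 -4 W
2 160/169 160/221 -320/2873 3440/2873 -5 -4 S
3 16/17 80/73 96/1241 1944/1241 -5 -5 E
4 160/233 32/37 768/8621 10416/8621 -4 -5 N
final -4 -4 W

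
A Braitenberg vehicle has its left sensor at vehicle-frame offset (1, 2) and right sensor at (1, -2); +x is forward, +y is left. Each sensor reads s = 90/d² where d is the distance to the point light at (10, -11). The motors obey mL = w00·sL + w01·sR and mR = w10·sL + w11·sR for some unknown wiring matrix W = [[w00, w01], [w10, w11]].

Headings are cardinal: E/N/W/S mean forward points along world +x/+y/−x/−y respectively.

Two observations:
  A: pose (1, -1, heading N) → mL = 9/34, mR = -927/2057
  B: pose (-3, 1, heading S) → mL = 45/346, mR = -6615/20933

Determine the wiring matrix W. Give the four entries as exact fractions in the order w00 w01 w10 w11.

0 1/2 -1/2 -1/2

obs A: pose=(1,-1,N) → sL=45/121, sR=9/17, mL=9/34, mR=-927/2057
obs B: pose=(-3,1,S) → sL=45/121, sR=45/173, mL=45/346, mR=-6615/20933
sensor matrix S = [[45/121, 9/17], [45/121, 45/173]]; det S = -3240/32351
solve [mL_A; mL_B] = S·[w00; w01] and [mR_A; mR_B] = S·[w10; w11]:
  w00 = 0, w01 = 1/2, w10 = -1/2, w11 = -1/2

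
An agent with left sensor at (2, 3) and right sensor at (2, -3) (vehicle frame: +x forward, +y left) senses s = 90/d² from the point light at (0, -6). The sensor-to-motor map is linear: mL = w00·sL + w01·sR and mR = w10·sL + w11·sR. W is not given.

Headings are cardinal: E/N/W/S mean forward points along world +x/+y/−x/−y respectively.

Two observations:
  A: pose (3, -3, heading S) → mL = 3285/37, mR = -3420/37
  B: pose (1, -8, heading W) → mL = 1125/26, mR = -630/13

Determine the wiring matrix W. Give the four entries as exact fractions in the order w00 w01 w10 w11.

obs A: pose=(3,-3,S) → sL=90/37, sR=90, mL=3285/37, mR=-3420/37
obs B: pose=(1,-8,W) → sL=45/13, sR=45, mL=1125/26, mR=-630/13
sensor matrix S = [[90/37, 90], [45/13, 45]]; det S = -97200/481
solve [mL_A; mL_B] = S·[w00; w01] and [mR_A; mR_B] = S·[w10; w11]:
  w00 = -1/2, w01 = 1, w10 = -1, w11 = -1

-1/2 1 -1 -1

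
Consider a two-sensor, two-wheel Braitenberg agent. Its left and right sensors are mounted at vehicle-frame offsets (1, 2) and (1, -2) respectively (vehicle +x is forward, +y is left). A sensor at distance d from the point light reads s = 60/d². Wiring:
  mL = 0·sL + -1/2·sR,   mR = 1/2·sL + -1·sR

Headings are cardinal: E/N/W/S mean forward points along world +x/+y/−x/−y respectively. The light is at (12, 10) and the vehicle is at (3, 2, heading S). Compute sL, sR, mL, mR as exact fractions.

left sensor world pos  = (5, 1); dL² = 130
right sensor world pos = (1, 1); dR² = 202
sL = 60/130 = 6/13
sR = 60/202 = 30/101
mL = 0·sL + -1/2·sR = -15/101
mR = 1/2·sL + -1·sR = -87/1313

6/13 30/101 -15/101 -87/1313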